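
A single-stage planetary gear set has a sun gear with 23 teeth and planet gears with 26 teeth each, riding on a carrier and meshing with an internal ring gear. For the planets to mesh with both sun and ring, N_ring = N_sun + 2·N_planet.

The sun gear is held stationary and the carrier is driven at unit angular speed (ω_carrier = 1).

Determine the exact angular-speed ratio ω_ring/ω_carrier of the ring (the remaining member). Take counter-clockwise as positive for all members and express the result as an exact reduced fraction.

98/75

N_ring = 23 + 2·26 = 75
23(ω_s−ω_c) = −75(ω_r−ω_c),  ω_s=0, ω_c=1
ω_r = 1 − (23/75)(0−1) = 98/75
ω_r/ω_c = 98/75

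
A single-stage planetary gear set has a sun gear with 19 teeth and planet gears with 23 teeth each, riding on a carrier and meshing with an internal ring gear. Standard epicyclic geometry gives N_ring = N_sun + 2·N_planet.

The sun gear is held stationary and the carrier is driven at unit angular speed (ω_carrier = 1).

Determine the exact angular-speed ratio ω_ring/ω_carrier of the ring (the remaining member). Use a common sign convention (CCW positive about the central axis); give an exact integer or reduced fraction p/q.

N_ring = 19 + 2·23 = 65
19(ω_s−ω_c) = −65(ω_r−ω_c),  ω_s=0, ω_c=1
ω_r = 1 − (19/65)(0−1) = 84/65
ω_r/ω_c = 84/65

84/65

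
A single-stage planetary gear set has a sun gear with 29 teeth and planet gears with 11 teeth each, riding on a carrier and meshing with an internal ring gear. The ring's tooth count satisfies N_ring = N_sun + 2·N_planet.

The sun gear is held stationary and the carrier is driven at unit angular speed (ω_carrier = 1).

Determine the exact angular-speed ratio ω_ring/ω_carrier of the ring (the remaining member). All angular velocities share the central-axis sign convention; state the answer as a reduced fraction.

80/51

N_ring = 29 + 2·11 = 51
29(ω_s−ω_c) = −51(ω_r−ω_c),  ω_s=0, ω_c=1
ω_r = 1 − (29/51)(0−1) = 80/51
ω_r/ω_c = 80/51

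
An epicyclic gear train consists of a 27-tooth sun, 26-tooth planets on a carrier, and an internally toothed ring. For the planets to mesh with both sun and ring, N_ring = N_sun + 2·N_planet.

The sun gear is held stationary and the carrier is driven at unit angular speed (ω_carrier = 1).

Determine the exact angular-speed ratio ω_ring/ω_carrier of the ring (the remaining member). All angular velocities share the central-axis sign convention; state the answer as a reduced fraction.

N_ring = 27 + 2·26 = 79
27(ω_s−ω_c) = −79(ω_r−ω_c),  ω_s=0, ω_c=1
ω_r = 1 − (27/79)(0−1) = 106/79
ω_r/ω_c = 106/79

106/79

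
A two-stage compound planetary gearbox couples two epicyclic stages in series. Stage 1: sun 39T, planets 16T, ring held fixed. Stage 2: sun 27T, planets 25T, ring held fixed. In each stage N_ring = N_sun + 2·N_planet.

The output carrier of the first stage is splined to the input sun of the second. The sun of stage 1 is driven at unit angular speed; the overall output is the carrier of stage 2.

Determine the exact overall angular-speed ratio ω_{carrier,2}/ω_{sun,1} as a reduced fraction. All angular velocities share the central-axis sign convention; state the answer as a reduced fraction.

81/880

Stage 1: N_ring = 39 + 2·16 = 71
Stage 1: 39(ω_s−ω_c) = −71(ω_r−ω_c),  ω_r=0, ω_s=1
Stage 1: 39(1−ω_c) = −71(0−ω_c)  ⇒  110ω_c = 39  ⇒  ω_c = 39/110
  ⇒ ω_c¹/ω_s¹ = 39/110
Stage 2: N_ring = 27 + 2·25 = 77
Stage 2: 27(ω_s−ω_c) = −77(ω_r−ω_c),  ω_r=0, ω_s=1
Stage 2: 27(1−ω_c) = −77(0−ω_c)  ⇒  104ω_c = 27  ⇒  ω_c = 27/104
  ⇒ ω_c²/ω_s² = 27/104
Coupling ω_s² = ω_c¹ ⇒ overall = 39/110 × 27/104 = 81/880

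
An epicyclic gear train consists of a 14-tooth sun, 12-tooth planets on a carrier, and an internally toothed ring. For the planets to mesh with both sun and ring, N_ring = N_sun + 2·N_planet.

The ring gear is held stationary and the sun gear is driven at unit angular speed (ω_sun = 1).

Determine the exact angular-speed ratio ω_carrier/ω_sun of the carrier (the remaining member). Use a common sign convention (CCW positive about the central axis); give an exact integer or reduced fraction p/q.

N_ring = 14 + 2·12 = 38
14(ω_s−ω_c) = −38(ω_r−ω_c),  ω_r=0, ω_s=1
14(1−ω_c) = −38(0−ω_c)  ⇒  52ω_c = 14  ⇒  ω_c = 7/26
ω_c/ω_s = 7/26

7/26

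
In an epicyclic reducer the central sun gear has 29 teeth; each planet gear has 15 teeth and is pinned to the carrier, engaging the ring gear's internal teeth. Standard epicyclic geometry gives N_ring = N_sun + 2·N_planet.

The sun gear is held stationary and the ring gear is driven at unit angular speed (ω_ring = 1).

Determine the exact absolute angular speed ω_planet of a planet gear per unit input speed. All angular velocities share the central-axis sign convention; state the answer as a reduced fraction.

N_ring = 29 + 2·15 = 59
29(ω_s−ω_c) = −59(ω_r−ω_c),  ω_s=0, ω_r=1
29(0−ω_c) = −59(1−ω_c)  ⇒  88ω_c = 59  ⇒  ω_c = 59/88
sun–planet: 29·(0−59/88) = −15·(ω_p−ω_c)  ⇒  ω_p−ω_c = −(29/15)·(-59/88) = 1711/1320
ω_p = 59/88 + 1711/1320 = 59/30

59/30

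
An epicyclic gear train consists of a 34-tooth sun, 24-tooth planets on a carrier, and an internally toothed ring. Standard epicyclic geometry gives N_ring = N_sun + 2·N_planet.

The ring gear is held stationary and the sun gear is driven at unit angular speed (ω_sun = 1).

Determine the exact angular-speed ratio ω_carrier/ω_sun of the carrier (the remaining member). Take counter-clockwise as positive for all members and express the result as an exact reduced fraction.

17/58

N_ring = 34 + 2·24 = 82
34(ω_s−ω_c) = −82(ω_r−ω_c),  ω_r=0, ω_s=1
34(1−ω_c) = −82(0−ω_c)  ⇒  116ω_c = 34  ⇒  ω_c = 17/58
ω_c/ω_s = 17/58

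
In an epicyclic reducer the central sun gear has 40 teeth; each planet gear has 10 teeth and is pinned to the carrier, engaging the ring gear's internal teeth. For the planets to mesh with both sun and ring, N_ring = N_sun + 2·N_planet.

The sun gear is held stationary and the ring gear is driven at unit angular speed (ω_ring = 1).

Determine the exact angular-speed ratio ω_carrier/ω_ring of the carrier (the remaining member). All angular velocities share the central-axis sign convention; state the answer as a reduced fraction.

N_ring = 40 + 2·10 = 60
40(ω_s−ω_c) = −60(ω_r−ω_c),  ω_s=0, ω_r=1
40(0−ω_c) = −60(1−ω_c)  ⇒  100ω_c = 60  ⇒  ω_c = 3/5
ω_c/ω_r = 3/5

3/5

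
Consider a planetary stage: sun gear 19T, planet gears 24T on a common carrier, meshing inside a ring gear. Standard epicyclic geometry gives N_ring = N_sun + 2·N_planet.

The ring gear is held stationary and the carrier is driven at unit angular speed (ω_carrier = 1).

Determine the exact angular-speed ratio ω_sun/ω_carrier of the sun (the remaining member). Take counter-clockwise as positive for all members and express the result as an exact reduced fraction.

N_ring = 19 + 2·24 = 67
19(ω_s−ω_c) = −67(ω_r−ω_c),  ω_r=0, ω_c=1
ω_s = 1 − (67/19)(0−1) = 86/19
ω_s/ω_c = 86/19

86/19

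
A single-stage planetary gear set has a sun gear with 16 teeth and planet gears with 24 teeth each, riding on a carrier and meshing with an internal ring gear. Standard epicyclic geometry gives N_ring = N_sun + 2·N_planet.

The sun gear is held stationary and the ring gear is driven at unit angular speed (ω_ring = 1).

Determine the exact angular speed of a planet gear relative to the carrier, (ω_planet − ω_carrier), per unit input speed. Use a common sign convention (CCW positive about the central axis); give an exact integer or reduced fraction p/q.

8/15

N_ring = 16 + 2·24 = 64
16(ω_s−ω_c) = −64(ω_r−ω_c),  ω_s=0, ω_r=1
16(0−ω_c) = −64(1−ω_c)  ⇒  80ω_c = 64  ⇒  ω_c = 4/5
sun–planet: 16·(0−4/5) = −24·(ω_p−ω_c)  ⇒  ω_p−ω_c = −(16/24)·(-4/5) = 8/15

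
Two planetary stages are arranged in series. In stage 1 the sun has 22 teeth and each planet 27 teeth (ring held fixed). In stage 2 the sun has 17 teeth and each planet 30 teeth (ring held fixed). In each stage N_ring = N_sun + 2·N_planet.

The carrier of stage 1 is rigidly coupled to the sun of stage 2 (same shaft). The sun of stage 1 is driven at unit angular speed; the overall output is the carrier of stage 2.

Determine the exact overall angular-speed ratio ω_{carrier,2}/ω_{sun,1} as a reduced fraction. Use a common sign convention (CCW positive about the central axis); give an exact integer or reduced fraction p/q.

Stage 1: N_ring = 22 + 2·27 = 76
Stage 1: 22(ω_s−ω_c) = −76(ω_r−ω_c),  ω_r=0, ω_s=1
Stage 1: 22(1−ω_c) = −76(0−ω_c)  ⇒  98ω_c = 22  ⇒  ω_c = 11/49
  ⇒ ω_c¹/ω_s¹ = 11/49
Stage 2: N_ring = 17 + 2·30 = 77
Stage 2: 17(ω_s−ω_c) = −77(ω_r−ω_c),  ω_r=0, ω_s=1
Stage 2: 17(1−ω_c) = −77(0−ω_c)  ⇒  94ω_c = 17  ⇒  ω_c = 17/94
  ⇒ ω_c²/ω_s² = 17/94
Coupling ω_s² = ω_c¹ ⇒ overall = 11/49 × 17/94 = 187/4606

187/4606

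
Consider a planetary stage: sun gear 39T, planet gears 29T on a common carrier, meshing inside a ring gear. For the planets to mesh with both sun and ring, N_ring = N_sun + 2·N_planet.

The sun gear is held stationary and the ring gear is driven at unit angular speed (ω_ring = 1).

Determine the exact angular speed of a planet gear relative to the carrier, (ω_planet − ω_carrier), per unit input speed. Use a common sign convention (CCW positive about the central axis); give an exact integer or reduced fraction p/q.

N_ring = 39 + 2·29 = 97
39(ω_s−ω_c) = −97(ω_r−ω_c),  ω_s=0, ω_r=1
39(0−ω_c) = −97(1−ω_c)  ⇒  136ω_c = 97  ⇒  ω_c = 97/136
sun–planet: 39·(0−97/136) = −29·(ω_p−ω_c)  ⇒  ω_p−ω_c = −(39/29)·(-97/136) = 3783/3944

3783/3944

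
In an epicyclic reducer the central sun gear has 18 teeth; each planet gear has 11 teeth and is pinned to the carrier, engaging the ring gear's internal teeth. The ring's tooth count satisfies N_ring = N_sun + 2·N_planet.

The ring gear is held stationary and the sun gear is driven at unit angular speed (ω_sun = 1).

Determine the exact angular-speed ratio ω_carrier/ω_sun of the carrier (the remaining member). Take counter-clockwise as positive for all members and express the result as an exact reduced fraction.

9/29

N_ring = 18 + 2·11 = 40
18(ω_s−ω_c) = −40(ω_r−ω_c),  ω_r=0, ω_s=1
18(1−ω_c) = −40(0−ω_c)  ⇒  58ω_c = 18  ⇒  ω_c = 9/29
ω_c/ω_s = 9/29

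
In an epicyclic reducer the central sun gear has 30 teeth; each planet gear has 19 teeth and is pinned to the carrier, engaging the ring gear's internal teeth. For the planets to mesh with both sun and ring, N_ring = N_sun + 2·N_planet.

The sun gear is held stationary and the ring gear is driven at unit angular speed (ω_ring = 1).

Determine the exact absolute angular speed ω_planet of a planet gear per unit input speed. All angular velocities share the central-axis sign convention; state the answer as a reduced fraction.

34/19

N_ring = 30 + 2·19 = 68
30(ω_s−ω_c) = −68(ω_r−ω_c),  ω_s=0, ω_r=1
30(0−ω_c) = −68(1−ω_c)  ⇒  98ω_c = 68  ⇒  ω_c = 34/49
sun–planet: 30·(0−34/49) = −19·(ω_p−ω_c)  ⇒  ω_p−ω_c = −(30/19)·(-34/49) = 1020/931
ω_p = 34/49 + 1020/931 = 34/19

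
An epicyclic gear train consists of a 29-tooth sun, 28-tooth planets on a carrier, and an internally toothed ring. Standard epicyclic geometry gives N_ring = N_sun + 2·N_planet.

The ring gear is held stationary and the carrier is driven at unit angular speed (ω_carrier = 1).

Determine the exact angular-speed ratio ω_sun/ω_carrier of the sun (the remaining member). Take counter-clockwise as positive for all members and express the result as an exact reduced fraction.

114/29

N_ring = 29 + 2·28 = 85
29(ω_s−ω_c) = −85(ω_r−ω_c),  ω_r=0, ω_c=1
ω_s = 1 − (85/29)(0−1) = 114/29
ω_s/ω_c = 114/29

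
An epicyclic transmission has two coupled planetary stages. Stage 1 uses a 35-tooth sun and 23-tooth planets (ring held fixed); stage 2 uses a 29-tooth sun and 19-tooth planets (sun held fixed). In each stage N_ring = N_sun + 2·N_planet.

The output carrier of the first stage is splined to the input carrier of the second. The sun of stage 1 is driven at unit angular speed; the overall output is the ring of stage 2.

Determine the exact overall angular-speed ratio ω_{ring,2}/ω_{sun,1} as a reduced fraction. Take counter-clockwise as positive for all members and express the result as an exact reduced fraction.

840/1943

Stage 1: N_ring = 35 + 2·23 = 81
Stage 1: 35(ω_s−ω_c) = −81(ω_r−ω_c),  ω_r=0, ω_s=1
Stage 1: 35(1−ω_c) = −81(0−ω_c)  ⇒  116ω_c = 35  ⇒  ω_c = 35/116
  ⇒ ω_c¹/ω_s¹ = 35/116
Stage 2: N_ring = 29 + 2·19 = 67
Stage 2: 29(ω_s−ω_c) = −67(ω_r−ω_c),  ω_s=0, ω_c=1
Stage 2: ω_r = 1 − (29/67)(0−1) = 96/67
  ⇒ ω_r²/ω_c² = 96/67
Coupling ω_c² = ω_c¹ ⇒ overall = 35/116 × 96/67 = 840/1943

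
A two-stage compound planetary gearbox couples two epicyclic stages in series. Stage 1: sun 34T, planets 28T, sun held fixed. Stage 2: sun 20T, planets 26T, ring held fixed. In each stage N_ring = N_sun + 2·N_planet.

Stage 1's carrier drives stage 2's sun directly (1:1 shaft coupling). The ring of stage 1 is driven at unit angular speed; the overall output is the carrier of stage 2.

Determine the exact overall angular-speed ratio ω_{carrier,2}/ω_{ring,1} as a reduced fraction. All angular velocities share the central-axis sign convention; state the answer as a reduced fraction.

225/1426

Stage 1: N_ring = 34 + 2·28 = 90
Stage 1: 34(ω_s−ω_c) = −90(ω_r−ω_c),  ω_s=0, ω_r=1
Stage 1: 34(0−ω_c) = −90(1−ω_c)  ⇒  124ω_c = 90  ⇒  ω_c = 45/62
  ⇒ ω_c¹/ω_r¹ = 45/62
Stage 2: N_ring = 20 + 2·26 = 72
Stage 2: 20(ω_s−ω_c) = −72(ω_r−ω_c),  ω_r=0, ω_s=1
Stage 2: 20(1−ω_c) = −72(0−ω_c)  ⇒  92ω_c = 20  ⇒  ω_c = 5/23
  ⇒ ω_c²/ω_s² = 5/23
Coupling ω_s² = ω_c¹ ⇒ overall = 45/62 × 5/23 = 225/1426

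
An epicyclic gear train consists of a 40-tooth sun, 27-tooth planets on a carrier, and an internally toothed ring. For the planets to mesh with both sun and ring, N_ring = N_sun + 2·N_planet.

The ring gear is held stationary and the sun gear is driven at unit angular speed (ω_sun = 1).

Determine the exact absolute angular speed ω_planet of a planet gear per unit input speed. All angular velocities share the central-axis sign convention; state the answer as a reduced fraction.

-20/27

N_ring = 40 + 2·27 = 94
40(ω_s−ω_c) = −94(ω_r−ω_c),  ω_r=0, ω_s=1
40(1−ω_c) = −94(0−ω_c)  ⇒  134ω_c = 40  ⇒  ω_c = 20/67
sun–planet: 40·(1−20/67) = −27·(ω_p−ω_c)  ⇒  ω_p−ω_c = −(40/27)·(47/67) = -1880/1809
ω_p = 20/67 − 1880/1809 = -20/27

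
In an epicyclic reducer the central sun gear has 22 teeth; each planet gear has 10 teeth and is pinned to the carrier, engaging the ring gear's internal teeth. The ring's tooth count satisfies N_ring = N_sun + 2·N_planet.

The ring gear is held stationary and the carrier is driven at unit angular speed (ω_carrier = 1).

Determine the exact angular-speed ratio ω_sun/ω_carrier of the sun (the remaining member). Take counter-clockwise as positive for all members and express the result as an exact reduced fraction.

32/11

N_ring = 22 + 2·10 = 42
22(ω_s−ω_c) = −42(ω_r−ω_c),  ω_r=0, ω_c=1
ω_s = 1 − (42/22)(0−1) = 32/11
ω_s/ω_c = 32/11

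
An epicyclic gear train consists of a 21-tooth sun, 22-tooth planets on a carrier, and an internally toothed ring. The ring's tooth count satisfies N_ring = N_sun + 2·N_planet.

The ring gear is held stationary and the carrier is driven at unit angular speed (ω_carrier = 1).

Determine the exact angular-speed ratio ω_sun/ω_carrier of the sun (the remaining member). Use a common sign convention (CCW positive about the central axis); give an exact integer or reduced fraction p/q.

86/21

N_ring = 21 + 2·22 = 65
21(ω_s−ω_c) = −65(ω_r−ω_c),  ω_r=0, ω_c=1
ω_s = 1 − (65/21)(0−1) = 86/21
ω_s/ω_c = 86/21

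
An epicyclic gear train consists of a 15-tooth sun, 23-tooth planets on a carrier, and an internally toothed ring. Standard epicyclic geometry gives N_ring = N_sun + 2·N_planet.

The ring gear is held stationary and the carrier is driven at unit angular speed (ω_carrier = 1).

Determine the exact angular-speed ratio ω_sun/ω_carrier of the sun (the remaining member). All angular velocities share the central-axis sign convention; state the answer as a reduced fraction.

76/15

N_ring = 15 + 2·23 = 61
15(ω_s−ω_c) = −61(ω_r−ω_c),  ω_r=0, ω_c=1
ω_s = 1 − (61/15)(0−1) = 76/15
ω_s/ω_c = 76/15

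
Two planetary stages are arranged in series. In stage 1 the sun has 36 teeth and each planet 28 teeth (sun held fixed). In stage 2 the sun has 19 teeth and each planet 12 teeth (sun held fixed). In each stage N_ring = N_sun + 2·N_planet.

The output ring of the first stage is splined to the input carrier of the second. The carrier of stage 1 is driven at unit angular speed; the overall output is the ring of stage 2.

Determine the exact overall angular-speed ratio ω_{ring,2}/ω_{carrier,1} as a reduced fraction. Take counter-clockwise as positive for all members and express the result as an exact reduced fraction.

Stage 1: N_ring = 36 + 2·28 = 92
Stage 1: 36(ω_s−ω_c) = −92(ω_r−ω_c),  ω_s=0, ω_c=1
Stage 1: ω_r = 1 − (36/92)(0−1) = 32/23
  ⇒ ω_r¹/ω_c¹ = 32/23
Stage 2: N_ring = 19 + 2·12 = 43
Stage 2: 19(ω_s−ω_c) = −43(ω_r−ω_c),  ω_s=0, ω_c=1
Stage 2: ω_r = 1 − (19/43)(0−1) = 62/43
  ⇒ ω_r²/ω_c² = 62/43
Coupling ω_c² = ω_r¹ ⇒ overall = 32/23 × 62/43 = 1984/989

1984/989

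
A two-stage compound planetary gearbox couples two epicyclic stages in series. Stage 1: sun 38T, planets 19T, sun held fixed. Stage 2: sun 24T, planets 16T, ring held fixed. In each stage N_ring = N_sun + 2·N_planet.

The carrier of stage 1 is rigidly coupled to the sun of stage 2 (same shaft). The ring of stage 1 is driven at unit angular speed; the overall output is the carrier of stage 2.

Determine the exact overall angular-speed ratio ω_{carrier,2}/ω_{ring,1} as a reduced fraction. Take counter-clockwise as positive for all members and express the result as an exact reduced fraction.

Stage 1: N_ring = 38 + 2·19 = 76
Stage 1: 38(ω_s−ω_c) = −76(ω_r−ω_c),  ω_s=0, ω_r=1
Stage 1: 38(0−ω_c) = −76(1−ω_c)  ⇒  114ω_c = 76  ⇒  ω_c = 2/3
  ⇒ ω_c¹/ω_r¹ = 2/3
Stage 2: N_ring = 24 + 2·16 = 56
Stage 2: 24(ω_s−ω_c) = −56(ω_r−ω_c),  ω_r=0, ω_s=1
Stage 2: 24(1−ω_c) = −56(0−ω_c)  ⇒  80ω_c = 24  ⇒  ω_c = 3/10
  ⇒ ω_c²/ω_s² = 3/10
Coupling ω_s² = ω_c¹ ⇒ overall = 2/3 × 3/10 = 1/5

1/5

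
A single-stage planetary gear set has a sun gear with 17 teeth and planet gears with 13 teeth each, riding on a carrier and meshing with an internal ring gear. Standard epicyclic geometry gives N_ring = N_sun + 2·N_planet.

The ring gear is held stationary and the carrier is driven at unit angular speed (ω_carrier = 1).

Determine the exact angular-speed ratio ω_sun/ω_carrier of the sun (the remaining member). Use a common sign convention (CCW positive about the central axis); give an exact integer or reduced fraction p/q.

N_ring = 17 + 2·13 = 43
17(ω_s−ω_c) = −43(ω_r−ω_c),  ω_r=0, ω_c=1
ω_s = 1 − (43/17)(0−1) = 60/17
ω_s/ω_c = 60/17

60/17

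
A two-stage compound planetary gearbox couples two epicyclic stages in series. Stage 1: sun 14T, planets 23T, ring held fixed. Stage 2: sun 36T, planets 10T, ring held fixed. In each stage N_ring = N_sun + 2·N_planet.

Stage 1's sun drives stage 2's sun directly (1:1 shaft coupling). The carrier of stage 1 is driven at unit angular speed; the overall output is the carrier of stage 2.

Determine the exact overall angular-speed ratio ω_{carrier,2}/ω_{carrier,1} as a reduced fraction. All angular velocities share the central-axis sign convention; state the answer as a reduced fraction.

Stage 1: N_ring = 14 + 2·23 = 60
Stage 1: 14(ω_s−ω_c) = −60(ω_r−ω_c),  ω_r=0, ω_c=1
Stage 1: ω_s = 1 − (60/14)(0−1) = 37/7
  ⇒ ω_s¹/ω_c¹ = 37/7
Stage 2: N_ring = 36 + 2·10 = 56
Stage 2: 36(ω_s−ω_c) = −56(ω_r−ω_c),  ω_r=0, ω_s=1
Stage 2: 36(1−ω_c) = −56(0−ω_c)  ⇒  92ω_c = 36  ⇒  ω_c = 9/23
  ⇒ ω_c²/ω_s² = 9/23
Coupling ω_s² = ω_s¹ ⇒ overall = 37/7 × 9/23 = 333/161

333/161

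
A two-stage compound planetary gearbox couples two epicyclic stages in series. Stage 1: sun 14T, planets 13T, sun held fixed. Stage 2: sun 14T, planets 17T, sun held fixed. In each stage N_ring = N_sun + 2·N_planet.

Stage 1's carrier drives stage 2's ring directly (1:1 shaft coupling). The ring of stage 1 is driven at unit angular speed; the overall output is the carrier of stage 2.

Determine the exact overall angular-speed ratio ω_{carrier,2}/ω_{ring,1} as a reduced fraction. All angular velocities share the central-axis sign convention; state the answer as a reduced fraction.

Stage 1: N_ring = 14 + 2·13 = 40
Stage 1: 14(ω_s−ω_c) = −40(ω_r−ω_c),  ω_s=0, ω_r=1
Stage 1: 14(0−ω_c) = −40(1−ω_c)  ⇒  54ω_c = 40  ⇒  ω_c = 20/27
  ⇒ ω_c¹/ω_r¹ = 20/27
Stage 2: N_ring = 14 + 2·17 = 48
Stage 2: 14(ω_s−ω_c) = −48(ω_r−ω_c),  ω_s=0, ω_r=1
Stage 2: 14(0−ω_c) = −48(1−ω_c)  ⇒  62ω_c = 48  ⇒  ω_c = 24/31
  ⇒ ω_c²/ω_r² = 24/31
Coupling ω_r² = ω_c¹ ⇒ overall = 20/27 × 24/31 = 160/279

160/279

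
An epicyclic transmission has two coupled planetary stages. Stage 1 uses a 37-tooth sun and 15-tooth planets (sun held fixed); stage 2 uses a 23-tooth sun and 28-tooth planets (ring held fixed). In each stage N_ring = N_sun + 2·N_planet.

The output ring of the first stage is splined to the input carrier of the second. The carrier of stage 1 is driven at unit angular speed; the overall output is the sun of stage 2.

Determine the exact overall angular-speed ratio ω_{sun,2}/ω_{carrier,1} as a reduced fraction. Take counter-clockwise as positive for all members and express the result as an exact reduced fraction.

10608/1541

Stage 1: N_ring = 37 + 2·15 = 67
Stage 1: 37(ω_s−ω_c) = −67(ω_r−ω_c),  ω_s=0, ω_c=1
Stage 1: ω_r = 1 − (37/67)(0−1) = 104/67
  ⇒ ω_r¹/ω_c¹ = 104/67
Stage 2: N_ring = 23 + 2·28 = 79
Stage 2: 23(ω_s−ω_c) = −79(ω_r−ω_c),  ω_r=0, ω_c=1
Stage 2: ω_s = 1 − (79/23)(0−1) = 102/23
  ⇒ ω_s²/ω_c² = 102/23
Coupling ω_c² = ω_r¹ ⇒ overall = 104/67 × 102/23 = 10608/1541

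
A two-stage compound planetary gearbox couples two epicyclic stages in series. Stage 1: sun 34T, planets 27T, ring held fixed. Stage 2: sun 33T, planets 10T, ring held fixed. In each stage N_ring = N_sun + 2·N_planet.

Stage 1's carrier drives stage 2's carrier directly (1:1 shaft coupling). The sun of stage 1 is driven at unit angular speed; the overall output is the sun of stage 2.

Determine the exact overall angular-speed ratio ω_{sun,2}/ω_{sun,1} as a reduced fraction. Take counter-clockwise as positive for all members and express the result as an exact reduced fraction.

Stage 1: N_ring = 34 + 2·27 = 88
Stage 1: 34(ω_s−ω_c) = −88(ω_r−ω_c),  ω_r=0, ω_s=1
Stage 1: 34(1−ω_c) = −88(0−ω_c)  ⇒  122ω_c = 34  ⇒  ω_c = 17/61
  ⇒ ω_c¹/ω_s¹ = 17/61
Stage 2: N_ring = 33 + 2·10 = 53
Stage 2: 33(ω_s−ω_c) = −53(ω_r−ω_c),  ω_r=0, ω_c=1
Stage 2: ω_s = 1 − (53/33)(0−1) = 86/33
  ⇒ ω_s²/ω_c² = 86/33
Coupling ω_c² = ω_c¹ ⇒ overall = 17/61 × 86/33 = 1462/2013

1462/2013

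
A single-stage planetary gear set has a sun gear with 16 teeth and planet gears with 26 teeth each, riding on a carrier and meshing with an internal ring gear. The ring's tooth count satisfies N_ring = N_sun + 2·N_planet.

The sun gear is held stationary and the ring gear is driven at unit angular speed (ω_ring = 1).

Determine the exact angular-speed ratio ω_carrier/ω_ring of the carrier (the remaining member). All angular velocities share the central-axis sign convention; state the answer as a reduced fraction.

N_ring = 16 + 2·26 = 68
16(ω_s−ω_c) = −68(ω_r−ω_c),  ω_s=0, ω_r=1
16(0−ω_c) = −68(1−ω_c)  ⇒  84ω_c = 68  ⇒  ω_c = 17/21
ω_c/ω_r = 17/21

17/21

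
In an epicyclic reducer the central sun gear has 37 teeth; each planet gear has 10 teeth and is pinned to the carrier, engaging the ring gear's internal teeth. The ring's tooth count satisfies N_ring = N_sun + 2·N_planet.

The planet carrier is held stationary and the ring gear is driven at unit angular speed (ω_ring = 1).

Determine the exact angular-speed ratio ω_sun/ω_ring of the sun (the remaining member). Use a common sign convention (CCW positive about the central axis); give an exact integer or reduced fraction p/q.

-57/37

N_ring = 37 + 2·10 = 57
37(ω_s−ω_c) = −57(ω_r−ω_c),  ω_c=0, ω_r=1
ω_s = 0 − (57/37)(1−0) = -57/37
ω_s/ω_r = -57/37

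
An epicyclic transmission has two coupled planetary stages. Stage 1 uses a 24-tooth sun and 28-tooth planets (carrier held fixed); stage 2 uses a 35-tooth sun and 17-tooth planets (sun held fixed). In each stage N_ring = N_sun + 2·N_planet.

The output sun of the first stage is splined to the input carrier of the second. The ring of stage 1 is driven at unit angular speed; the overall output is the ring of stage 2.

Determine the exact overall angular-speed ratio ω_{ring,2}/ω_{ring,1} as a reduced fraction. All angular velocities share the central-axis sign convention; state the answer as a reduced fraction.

Stage 1: N_ring = 24 + 2·28 = 80
Stage 1: 24(ω_s−ω_c) = −80(ω_r−ω_c),  ω_c=0, ω_r=1
Stage 1: ω_s = 0 − (80/24)(1−0) = -10/3
  ⇒ ω_s¹/ω_r¹ = -10/3
Stage 2: N_ring = 35 + 2·17 = 69
Stage 2: 35(ω_s−ω_c) = −69(ω_r−ω_c),  ω_s=0, ω_c=1
Stage 2: ω_r = 1 − (35/69)(0−1) = 104/69
  ⇒ ω_r²/ω_c² = 104/69
Coupling ω_c² = ω_s¹ ⇒ overall = -10/3 × 104/69 = -1040/207

-1040/207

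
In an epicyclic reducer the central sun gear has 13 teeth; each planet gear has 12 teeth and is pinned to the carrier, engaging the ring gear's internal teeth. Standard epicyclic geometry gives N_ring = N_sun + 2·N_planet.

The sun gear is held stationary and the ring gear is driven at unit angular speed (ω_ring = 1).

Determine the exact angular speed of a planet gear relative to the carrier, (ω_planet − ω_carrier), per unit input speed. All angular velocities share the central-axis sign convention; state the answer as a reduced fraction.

481/600

N_ring = 13 + 2·12 = 37
13(ω_s−ω_c) = −37(ω_r−ω_c),  ω_s=0, ω_r=1
13(0−ω_c) = −37(1−ω_c)  ⇒  50ω_c = 37  ⇒  ω_c = 37/50
sun–planet: 13·(0−37/50) = −12·(ω_p−ω_c)  ⇒  ω_p−ω_c = −(13/12)·(-37/50) = 481/600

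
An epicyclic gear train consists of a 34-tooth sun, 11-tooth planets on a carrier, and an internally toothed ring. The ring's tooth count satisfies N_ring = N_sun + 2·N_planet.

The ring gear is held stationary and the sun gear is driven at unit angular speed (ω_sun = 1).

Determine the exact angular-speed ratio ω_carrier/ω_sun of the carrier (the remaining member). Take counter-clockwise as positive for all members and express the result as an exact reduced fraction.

N_ring = 34 + 2·11 = 56
34(ω_s−ω_c) = −56(ω_r−ω_c),  ω_r=0, ω_s=1
34(1−ω_c) = −56(0−ω_c)  ⇒  90ω_c = 34  ⇒  ω_c = 17/45
ω_c/ω_s = 17/45

17/45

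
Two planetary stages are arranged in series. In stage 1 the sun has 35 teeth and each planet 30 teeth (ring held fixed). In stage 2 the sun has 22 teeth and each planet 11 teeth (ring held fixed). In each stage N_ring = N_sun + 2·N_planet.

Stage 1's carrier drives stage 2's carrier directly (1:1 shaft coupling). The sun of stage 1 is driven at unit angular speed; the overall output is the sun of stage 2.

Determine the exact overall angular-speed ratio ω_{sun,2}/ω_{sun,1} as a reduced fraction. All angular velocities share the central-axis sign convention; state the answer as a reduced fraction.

Stage 1: N_ring = 35 + 2·30 = 95
Stage 1: 35(ω_s−ω_c) = −95(ω_r−ω_c),  ω_r=0, ω_s=1
Stage 1: 35(1−ω_c) = −95(0−ω_c)  ⇒  130ω_c = 35  ⇒  ω_c = 7/26
  ⇒ ω_c¹/ω_s¹ = 7/26
Stage 2: N_ring = 22 + 2·11 = 44
Stage 2: 22(ω_s−ω_c) = −44(ω_r−ω_c),  ω_r=0, ω_c=1
Stage 2: ω_s = 1 − (44/22)(0−1) = 3
  ⇒ ω_s²/ω_c² = 3
Coupling ω_c² = ω_c¹ ⇒ overall = 7/26 × 3 = 21/26

21/26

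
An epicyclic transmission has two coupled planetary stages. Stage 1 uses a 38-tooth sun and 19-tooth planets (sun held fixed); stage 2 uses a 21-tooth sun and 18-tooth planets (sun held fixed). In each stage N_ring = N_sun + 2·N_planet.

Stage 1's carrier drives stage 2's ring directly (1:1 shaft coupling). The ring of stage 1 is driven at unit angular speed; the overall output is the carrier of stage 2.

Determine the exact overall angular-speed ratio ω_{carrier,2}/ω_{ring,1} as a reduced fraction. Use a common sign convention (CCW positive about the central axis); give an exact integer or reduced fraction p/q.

Stage 1: N_ring = 38 + 2·19 = 76
Stage 1: 38(ω_s−ω_c) = −76(ω_r−ω_c),  ω_s=0, ω_r=1
Stage 1: 38(0−ω_c) = −76(1−ω_c)  ⇒  114ω_c = 76  ⇒  ω_c = 2/3
  ⇒ ω_c¹/ω_r¹ = 2/3
Stage 2: N_ring = 21 + 2·18 = 57
Stage 2: 21(ω_s−ω_c) = −57(ω_r−ω_c),  ω_s=0, ω_r=1
Stage 2: 21(0−ω_c) = −57(1−ω_c)  ⇒  78ω_c = 57  ⇒  ω_c = 19/26
  ⇒ ω_c²/ω_r² = 19/26
Coupling ω_r² = ω_c¹ ⇒ overall = 2/3 × 19/26 = 19/39

19/39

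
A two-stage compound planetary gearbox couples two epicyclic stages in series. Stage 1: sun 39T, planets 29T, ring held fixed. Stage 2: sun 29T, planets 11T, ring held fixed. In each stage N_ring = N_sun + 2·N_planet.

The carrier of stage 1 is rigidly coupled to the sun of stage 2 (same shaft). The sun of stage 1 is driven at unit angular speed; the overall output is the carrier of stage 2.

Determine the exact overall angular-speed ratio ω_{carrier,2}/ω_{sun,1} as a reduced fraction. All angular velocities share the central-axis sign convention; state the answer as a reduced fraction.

1131/10880

Stage 1: N_ring = 39 + 2·29 = 97
Stage 1: 39(ω_s−ω_c) = −97(ω_r−ω_c),  ω_r=0, ω_s=1
Stage 1: 39(1−ω_c) = −97(0−ω_c)  ⇒  136ω_c = 39  ⇒  ω_c = 39/136
  ⇒ ω_c¹/ω_s¹ = 39/136
Stage 2: N_ring = 29 + 2·11 = 51
Stage 2: 29(ω_s−ω_c) = −51(ω_r−ω_c),  ω_r=0, ω_s=1
Stage 2: 29(1−ω_c) = −51(0−ω_c)  ⇒  80ω_c = 29  ⇒  ω_c = 29/80
  ⇒ ω_c²/ω_s² = 29/80
Coupling ω_s² = ω_c¹ ⇒ overall = 39/136 × 29/80 = 1131/10880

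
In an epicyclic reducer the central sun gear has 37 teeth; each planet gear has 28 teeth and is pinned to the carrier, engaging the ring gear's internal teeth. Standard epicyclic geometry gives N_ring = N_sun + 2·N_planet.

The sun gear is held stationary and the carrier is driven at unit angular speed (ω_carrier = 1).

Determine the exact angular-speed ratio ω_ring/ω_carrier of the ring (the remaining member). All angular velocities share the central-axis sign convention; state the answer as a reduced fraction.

N_ring = 37 + 2·28 = 93
37(ω_s−ω_c) = −93(ω_r−ω_c),  ω_s=0, ω_c=1
ω_r = 1 − (37/93)(0−1) = 130/93
ω_r/ω_c = 130/93

130/93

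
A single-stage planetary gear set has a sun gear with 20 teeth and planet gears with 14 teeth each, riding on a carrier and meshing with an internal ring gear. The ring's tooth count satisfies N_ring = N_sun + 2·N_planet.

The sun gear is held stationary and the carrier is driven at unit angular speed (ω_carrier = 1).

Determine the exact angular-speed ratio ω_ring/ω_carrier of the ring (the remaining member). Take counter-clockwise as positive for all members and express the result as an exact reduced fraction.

17/12

N_ring = 20 + 2·14 = 48
20(ω_s−ω_c) = −48(ω_r−ω_c),  ω_s=0, ω_c=1
ω_r = 1 − (20/48)(0−1) = 17/12
ω_r/ω_c = 17/12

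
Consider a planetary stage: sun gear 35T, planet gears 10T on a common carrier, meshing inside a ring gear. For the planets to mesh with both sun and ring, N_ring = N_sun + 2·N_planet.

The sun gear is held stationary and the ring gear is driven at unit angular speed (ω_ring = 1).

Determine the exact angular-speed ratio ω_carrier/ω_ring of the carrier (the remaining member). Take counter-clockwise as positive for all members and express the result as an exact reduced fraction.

11/18

N_ring = 35 + 2·10 = 55
35(ω_s−ω_c) = −55(ω_r−ω_c),  ω_s=0, ω_r=1
35(0−ω_c) = −55(1−ω_c)  ⇒  90ω_c = 55  ⇒  ω_c = 11/18
ω_c/ω_r = 11/18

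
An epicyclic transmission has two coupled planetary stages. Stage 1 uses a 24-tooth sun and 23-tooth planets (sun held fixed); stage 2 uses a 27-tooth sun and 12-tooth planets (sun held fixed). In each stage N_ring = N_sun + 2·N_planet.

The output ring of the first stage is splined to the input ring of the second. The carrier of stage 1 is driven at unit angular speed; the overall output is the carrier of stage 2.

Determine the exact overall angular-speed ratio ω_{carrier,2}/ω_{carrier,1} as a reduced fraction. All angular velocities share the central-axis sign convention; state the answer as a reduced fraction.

Stage 1: N_ring = 24 + 2·23 = 70
Stage 1: 24(ω_s−ω_c) = −70(ω_r−ω_c),  ω_s=0, ω_c=1
Stage 1: ω_r = 1 − (24/70)(0−1) = 47/35
  ⇒ ω_r¹/ω_c¹ = 47/35
Stage 2: N_ring = 27 + 2·12 = 51
Stage 2: 27(ω_s−ω_c) = −51(ω_r−ω_c),  ω_s=0, ω_r=1
Stage 2: 27(0−ω_c) = −51(1−ω_c)  ⇒  78ω_c = 51  ⇒  ω_c = 17/26
  ⇒ ω_c²/ω_r² = 17/26
Coupling ω_r² = ω_r¹ ⇒ overall = 47/35 × 17/26 = 799/910

799/910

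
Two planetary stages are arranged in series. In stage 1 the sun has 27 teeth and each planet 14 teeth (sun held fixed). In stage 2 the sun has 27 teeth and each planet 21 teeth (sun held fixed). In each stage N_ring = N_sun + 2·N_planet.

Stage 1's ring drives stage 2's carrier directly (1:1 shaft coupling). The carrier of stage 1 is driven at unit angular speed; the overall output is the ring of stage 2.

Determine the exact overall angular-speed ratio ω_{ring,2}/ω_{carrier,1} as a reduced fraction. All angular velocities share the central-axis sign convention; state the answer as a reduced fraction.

2624/1265

Stage 1: N_ring = 27 + 2·14 = 55
Stage 1: 27(ω_s−ω_c) = −55(ω_r−ω_c),  ω_s=0, ω_c=1
Stage 1: ω_r = 1 − (27/55)(0−1) = 82/55
  ⇒ ω_r¹/ω_c¹ = 82/55
Stage 2: N_ring = 27 + 2·21 = 69
Stage 2: 27(ω_s−ω_c) = −69(ω_r−ω_c),  ω_s=0, ω_c=1
Stage 2: ω_r = 1 − (27/69)(0−1) = 32/23
  ⇒ ω_r²/ω_c² = 32/23
Coupling ω_c² = ω_r¹ ⇒ overall = 82/55 × 32/23 = 2624/1265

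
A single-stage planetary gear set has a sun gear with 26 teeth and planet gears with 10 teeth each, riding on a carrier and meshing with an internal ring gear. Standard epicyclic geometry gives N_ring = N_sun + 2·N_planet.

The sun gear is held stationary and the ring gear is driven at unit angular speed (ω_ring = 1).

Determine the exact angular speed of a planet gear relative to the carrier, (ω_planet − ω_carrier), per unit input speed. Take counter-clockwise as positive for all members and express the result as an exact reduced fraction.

299/180

N_ring = 26 + 2·10 = 46
26(ω_s−ω_c) = −46(ω_r−ω_c),  ω_s=0, ω_r=1
26(0−ω_c) = −46(1−ω_c)  ⇒  72ω_c = 46  ⇒  ω_c = 23/36
sun–planet: 26·(0−23/36) = −10·(ω_p−ω_c)  ⇒  ω_p−ω_c = −(26/10)·(-23/36) = 299/180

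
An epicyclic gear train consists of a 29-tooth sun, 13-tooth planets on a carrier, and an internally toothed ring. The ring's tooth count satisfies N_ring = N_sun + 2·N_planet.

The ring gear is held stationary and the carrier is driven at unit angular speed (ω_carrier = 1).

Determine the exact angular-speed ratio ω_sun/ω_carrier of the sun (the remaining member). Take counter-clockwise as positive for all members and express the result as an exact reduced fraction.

84/29

N_ring = 29 + 2·13 = 55
29(ω_s−ω_c) = −55(ω_r−ω_c),  ω_r=0, ω_c=1
ω_s = 1 − (55/29)(0−1) = 84/29
ω_s/ω_c = 84/29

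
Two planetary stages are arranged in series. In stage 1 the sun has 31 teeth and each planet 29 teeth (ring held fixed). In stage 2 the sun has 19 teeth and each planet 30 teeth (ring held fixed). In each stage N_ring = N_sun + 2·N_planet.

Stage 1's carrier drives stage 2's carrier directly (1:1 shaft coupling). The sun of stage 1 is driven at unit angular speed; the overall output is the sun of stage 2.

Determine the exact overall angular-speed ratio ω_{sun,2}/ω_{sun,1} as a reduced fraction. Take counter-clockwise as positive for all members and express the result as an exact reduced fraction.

1519/1140

Stage 1: N_ring = 31 + 2·29 = 89
Stage 1: 31(ω_s−ω_c) = −89(ω_r−ω_c),  ω_r=0, ω_s=1
Stage 1: 31(1−ω_c) = −89(0−ω_c)  ⇒  120ω_c = 31  ⇒  ω_c = 31/120
  ⇒ ω_c¹/ω_s¹ = 31/120
Stage 2: N_ring = 19 + 2·30 = 79
Stage 2: 19(ω_s−ω_c) = −79(ω_r−ω_c),  ω_r=0, ω_c=1
Stage 2: ω_s = 1 − (79/19)(0−1) = 98/19
  ⇒ ω_s²/ω_c² = 98/19
Coupling ω_c² = ω_c¹ ⇒ overall = 31/120 × 98/19 = 1519/1140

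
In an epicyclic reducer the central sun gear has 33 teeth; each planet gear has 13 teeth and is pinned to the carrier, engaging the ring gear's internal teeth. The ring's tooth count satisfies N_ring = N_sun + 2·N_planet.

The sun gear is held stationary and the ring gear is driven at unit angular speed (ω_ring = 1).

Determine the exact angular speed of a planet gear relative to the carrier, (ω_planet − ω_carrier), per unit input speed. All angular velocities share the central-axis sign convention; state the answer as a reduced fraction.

N_ring = 33 + 2·13 = 59
33(ω_s−ω_c) = −59(ω_r−ω_c),  ω_s=0, ω_r=1
33(0−ω_c) = −59(1−ω_c)  ⇒  92ω_c = 59  ⇒  ω_c = 59/92
sun–planet: 33·(0−59/92) = −13·(ω_p−ω_c)  ⇒  ω_p−ω_c = −(33/13)·(-59/92) = 1947/1196

1947/1196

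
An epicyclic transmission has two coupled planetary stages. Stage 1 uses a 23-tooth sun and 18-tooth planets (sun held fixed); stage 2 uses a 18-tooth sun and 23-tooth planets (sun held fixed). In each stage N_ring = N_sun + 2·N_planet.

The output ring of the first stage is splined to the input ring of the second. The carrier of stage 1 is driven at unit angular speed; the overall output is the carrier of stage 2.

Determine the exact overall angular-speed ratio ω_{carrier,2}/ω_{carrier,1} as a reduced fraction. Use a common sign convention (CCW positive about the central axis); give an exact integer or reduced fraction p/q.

Stage 1: N_ring = 23 + 2·18 = 59
Stage 1: 23(ω_s−ω_c) = −59(ω_r−ω_c),  ω_s=0, ω_c=1
Stage 1: ω_r = 1 − (23/59)(0−1) = 82/59
  ⇒ ω_r¹/ω_c¹ = 82/59
Stage 2: N_ring = 18 + 2·23 = 64
Stage 2: 18(ω_s−ω_c) = −64(ω_r−ω_c),  ω_s=0, ω_r=1
Stage 2: 18(0−ω_c) = −64(1−ω_c)  ⇒  82ω_c = 64  ⇒  ω_c = 32/41
  ⇒ ω_c²/ω_r² = 32/41
Coupling ω_r² = ω_r¹ ⇒ overall = 82/59 × 32/41 = 64/59

64/59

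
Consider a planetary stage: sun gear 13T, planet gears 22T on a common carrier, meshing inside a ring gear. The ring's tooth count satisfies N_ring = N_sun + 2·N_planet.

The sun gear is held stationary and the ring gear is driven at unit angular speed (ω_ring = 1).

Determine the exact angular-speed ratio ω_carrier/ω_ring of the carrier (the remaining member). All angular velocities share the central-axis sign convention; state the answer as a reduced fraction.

57/70

N_ring = 13 + 2·22 = 57
13(ω_s−ω_c) = −57(ω_r−ω_c),  ω_s=0, ω_r=1
13(0−ω_c) = −57(1−ω_c)  ⇒  70ω_c = 57  ⇒  ω_c = 57/70
ω_c/ω_r = 57/70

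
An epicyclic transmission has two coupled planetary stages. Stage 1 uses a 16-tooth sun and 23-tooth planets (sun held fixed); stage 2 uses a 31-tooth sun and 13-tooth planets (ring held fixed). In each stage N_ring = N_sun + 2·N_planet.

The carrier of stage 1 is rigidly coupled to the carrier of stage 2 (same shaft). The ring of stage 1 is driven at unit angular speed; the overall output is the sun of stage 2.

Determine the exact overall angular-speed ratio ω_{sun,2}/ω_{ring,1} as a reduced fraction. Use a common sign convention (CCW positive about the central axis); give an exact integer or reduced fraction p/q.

Stage 1: N_ring = 16 + 2·23 = 62
Stage 1: 16(ω_s−ω_c) = −62(ω_r−ω_c),  ω_s=0, ω_r=1
Stage 1: 16(0−ω_c) = −62(1−ω_c)  ⇒  78ω_c = 62  ⇒  ω_c = 31/39
  ⇒ ω_c¹/ω_r¹ = 31/39
Stage 2: N_ring = 31 + 2·13 = 57
Stage 2: 31(ω_s−ω_c) = −57(ω_r−ω_c),  ω_r=0, ω_c=1
Stage 2: ω_s = 1 − (57/31)(0−1) = 88/31
  ⇒ ω_s²/ω_c² = 88/31
Coupling ω_c² = ω_c¹ ⇒ overall = 31/39 × 88/31 = 88/39

88/39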